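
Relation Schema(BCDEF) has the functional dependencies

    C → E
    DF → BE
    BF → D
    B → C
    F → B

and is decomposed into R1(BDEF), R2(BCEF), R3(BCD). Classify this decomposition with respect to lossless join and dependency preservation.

Lossless test (chase): Rows 2 and 3 agree on C; apply C→E and equate their E entries. Rows 1 and 2 agree on BF; apply BF→D and equate their D entries. Rows 1 and 2 agree on B; apply B→C and equate their C entries. Row 1 is now all distinguished symbols — the join is lossless.
Dependency preservation: every FD's attributes lie within a single fragment, so each can be enforced locally — preserved.

lossless and dependency-preserving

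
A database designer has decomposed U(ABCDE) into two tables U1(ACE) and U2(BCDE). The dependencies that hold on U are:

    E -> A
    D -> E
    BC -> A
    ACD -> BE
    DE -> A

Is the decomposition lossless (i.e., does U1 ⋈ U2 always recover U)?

Yes

Common attributes: U1 ∩ U2 = {CE}.
Closure of {CE}: E → A applies, adding A. So (CE)⁺ = {ACE}.
This closure contains every attribute of U1, so U1 ∩ U2 → U1. The join is lossless.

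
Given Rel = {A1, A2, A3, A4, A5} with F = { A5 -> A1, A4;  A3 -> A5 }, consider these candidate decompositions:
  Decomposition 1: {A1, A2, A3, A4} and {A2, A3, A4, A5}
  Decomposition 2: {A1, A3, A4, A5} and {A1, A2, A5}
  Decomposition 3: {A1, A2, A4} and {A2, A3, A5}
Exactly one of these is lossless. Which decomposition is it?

Decomposition 1

Decomposition 1: common = {A2, A3, A4}, closure = {A1, A2, A3, A4, A5} → lossless.
Decomposition 2: common = {A1, A5}, closure = {A1, A4, A5} → lossy.
Decomposition 3: common = {A2}, closure = {A2} → lossy.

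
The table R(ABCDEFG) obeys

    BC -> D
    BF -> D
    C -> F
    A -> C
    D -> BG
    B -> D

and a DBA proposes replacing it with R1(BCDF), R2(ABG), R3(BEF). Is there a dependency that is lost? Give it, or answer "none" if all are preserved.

Check A → C: no single fragment contains all of {AC}, and the restricted closure of {A} across the fragments never reaches {C}.
BC → D is preserved.
BF → D is preserved.
C → F is preserved.
D → BG is preserved.
B → D is preserved.

A -> C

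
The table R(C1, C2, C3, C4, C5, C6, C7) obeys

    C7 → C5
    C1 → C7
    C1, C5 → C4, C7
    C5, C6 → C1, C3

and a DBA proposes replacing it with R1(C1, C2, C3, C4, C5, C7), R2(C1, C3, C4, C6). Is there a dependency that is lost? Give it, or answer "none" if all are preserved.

Check C5, C6 → C1, C3: no single fragment contains all of {C1, C3, C5, C6}, and the restricted closure of {C5, C6} across the fragments never reaches {C1, C3}.
C7 → C5 is preserved.
C1 → C7 is preserved.
C1, C5 → C4, C7 is preserved.

C5, C6 → C1, C3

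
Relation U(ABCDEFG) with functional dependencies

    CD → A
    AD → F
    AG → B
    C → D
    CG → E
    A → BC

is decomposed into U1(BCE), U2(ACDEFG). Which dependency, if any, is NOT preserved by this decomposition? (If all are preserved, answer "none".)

CD → A lies within U2.
AD → F lies within U2.
AG → B: restricted closure across fragments reaches B.
C → D lies within U2.
CG → E lies within U2.
A → BC: restricted closure across fragments reaches BC.
Every dependency is enforceable on the fragments, so the decomposition is dependency-preserving.

none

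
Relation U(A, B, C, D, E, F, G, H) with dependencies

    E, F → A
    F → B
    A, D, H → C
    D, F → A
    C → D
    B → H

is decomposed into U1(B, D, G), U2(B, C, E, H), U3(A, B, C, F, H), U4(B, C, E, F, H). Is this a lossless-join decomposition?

No

Chase test. Columns are A, B, C, D, E, F, G, H; row i has aⱼ where attribute j ∈ Ui, else bᵢⱼ.
Initial tableau (one row per fragment):
  row 1: b11 a2 b13 a4 b15 b16 a7 b18
  row 2: b21 a2 a3 b24 a5 b26 b27 a8
  row 3: a1 a2 a3 b34 b35 a6 b37 a8
  row 4: b41 a2 a3 b44 a5 a6 b47 a8
Rows 2 and 3 agree on C; apply C→D and equate their D entries.
Rows 2 and 4 agree on C; apply C→D and equate their D entries.
Rows 1 and 2 agree on B; apply B→H and equate their H entries.
Rows 3 and 4 agree on D, F; apply D, F→A and equate their A entries.
No row becomes fully distinguished — the join is lossy.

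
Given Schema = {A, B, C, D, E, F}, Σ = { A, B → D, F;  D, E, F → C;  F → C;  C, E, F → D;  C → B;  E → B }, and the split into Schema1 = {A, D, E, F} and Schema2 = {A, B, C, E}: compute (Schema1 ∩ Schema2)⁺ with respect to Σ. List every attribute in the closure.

Schema1 ∩ Schema2 = {A, E}.
E → B applies, adding B
A, B → D, F applies, adding D, F
D, E, F → C applies, adding C
Closure: {A, B, C, D, E, F}.

A, B, C, D, E, F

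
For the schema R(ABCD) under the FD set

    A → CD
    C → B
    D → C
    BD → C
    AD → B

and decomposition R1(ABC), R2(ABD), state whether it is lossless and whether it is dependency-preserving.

Lossless test: (AB)⁺ = {ABCD}, which contains all of one fragment — lossless.
Dependency preservation: the restricted closure of {D} across the fragments never reaches {C}, so D → C cannot be enforced without a join — not preserved.

lossless but not dependency-preserving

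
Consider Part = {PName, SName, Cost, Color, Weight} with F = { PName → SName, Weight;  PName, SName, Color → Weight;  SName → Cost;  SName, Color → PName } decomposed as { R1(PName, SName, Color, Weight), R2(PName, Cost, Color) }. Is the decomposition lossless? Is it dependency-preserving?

lossless but not dependency-preserving

Lossless test: (PName, Color)⁺ = {PName, SName, Cost, Color, Weight}, which contains all of one fragment — lossless.
Dependency preservation: the restricted closure of {SName} across the fragments never reaches {Cost}, so SName → Cost cannot be enforced without a join — not preserved.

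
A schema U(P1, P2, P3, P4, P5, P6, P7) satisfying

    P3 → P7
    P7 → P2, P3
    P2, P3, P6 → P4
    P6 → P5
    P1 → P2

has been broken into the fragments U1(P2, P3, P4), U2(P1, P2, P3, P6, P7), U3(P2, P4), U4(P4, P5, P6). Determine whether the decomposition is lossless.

Chase test. Columns are P1, P2, P3, P4, P5, P6, P7; row i has aⱼ where attribute j ∈ Ui, else bᵢⱼ.
Initial tableau (one row per fragment):
  row 1: b11 a2 a3 a4 b15 b16 b17
  row 2: a1 a2 a3 b24 b25 a6 a7
  row 3: b31 a2 b33 a4 b35 b36 b37
  row 4: b41 b42 b43 a4 a5 a6 b47
Rows 1 and 2 agree on P3; apply P3→P7 and equate their P7 entries.
Rows 2 and 4 agree on P6; apply P6→P5 and equate their P5 entries.
No row becomes fully distinguished — the join is lossy.

No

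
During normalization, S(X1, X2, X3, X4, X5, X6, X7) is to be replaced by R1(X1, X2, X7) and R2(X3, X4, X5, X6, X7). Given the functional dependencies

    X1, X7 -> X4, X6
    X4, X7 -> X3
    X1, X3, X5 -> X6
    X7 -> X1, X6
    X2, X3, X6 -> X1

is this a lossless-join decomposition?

No

Common attributes: R1 ∩ R2 = {X7}.
Closure of {X7}: X7 → X1, X6 applies, adding X1, X6; X1, X7 → X4, X6 applies, adding X4; X4, X7 → X3 applies, adding X3. So (X7)⁺ = {X1, X3, X4, X6, X7}.
The closure contains neither all of R1 = {X1, X2, X7} nor all of R2 = {X3, X4, X5, X6, X7}, so the common attributes are not a superkey of either fragment. The join is lossy.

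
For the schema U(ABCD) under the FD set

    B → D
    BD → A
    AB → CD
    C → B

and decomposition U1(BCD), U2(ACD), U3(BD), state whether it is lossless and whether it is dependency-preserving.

lossless and dependency-preserving

Lossless test (chase): Rows 1 and 3 agree on BD; apply BD→A and equate their A entries. Rows 1 and 3 agree on AB; apply AB→CD and equate their CD entries. Rows 1 and 2 agree on C; apply C→B and equate their B entries. Rows 1 and 2 agree on BD; apply BD→A and equate their A entries. Row 1 is now all distinguished symbols — the join is lossless.
Dependency preservation: BD → A; AB → CD are not contained in any single fragment, but the restricted closure of each left-hand side across the fragments still reaches the right-hand side; the remaining FDs each lie inside some fragment. All dependencies are preserved.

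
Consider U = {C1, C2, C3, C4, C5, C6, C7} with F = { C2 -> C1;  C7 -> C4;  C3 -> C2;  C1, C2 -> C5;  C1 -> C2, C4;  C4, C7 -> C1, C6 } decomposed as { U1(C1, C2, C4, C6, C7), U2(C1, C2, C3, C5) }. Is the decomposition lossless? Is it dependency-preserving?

lossy but dependency-preserving

Lossless test: (C1, C2)⁺ = {C1, C2, C4, C5}, which is a superkey of neither fragment — lossy.
Dependency preservation: every FD's attributes lie within a single fragment, so each can be enforced locally — preserved.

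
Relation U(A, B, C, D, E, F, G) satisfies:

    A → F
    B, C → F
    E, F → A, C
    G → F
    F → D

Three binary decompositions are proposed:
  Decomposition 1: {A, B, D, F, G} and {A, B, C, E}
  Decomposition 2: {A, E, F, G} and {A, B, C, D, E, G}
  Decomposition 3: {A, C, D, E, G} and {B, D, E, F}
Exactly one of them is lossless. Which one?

Decomposition 2

Decomposition 1: common = {A, B}, closure = {A, B, D, F} → lossy.
Decomposition 2: common = {A, E, G}, closure = {A, C, D, E, F, G} → lossless.
Decomposition 3: common = {D, E}, closure = {D, E} → lossy.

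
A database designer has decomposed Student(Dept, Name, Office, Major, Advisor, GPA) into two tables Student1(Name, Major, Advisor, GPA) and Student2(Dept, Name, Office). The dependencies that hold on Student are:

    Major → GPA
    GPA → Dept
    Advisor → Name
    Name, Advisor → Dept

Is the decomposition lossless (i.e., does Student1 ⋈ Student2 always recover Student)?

Common attributes: Student1 ∩ Student2 = {Name}.
No dependency enlarges {Name}, so (Name)⁺ = {Name}.
The closure contains neither all of Student1 = {Name, Major, Advisor, GPA} nor all of Student2 = {Dept, Name, Office}, so the common attributes are not a superkey of either fragment. The join is lossy.

No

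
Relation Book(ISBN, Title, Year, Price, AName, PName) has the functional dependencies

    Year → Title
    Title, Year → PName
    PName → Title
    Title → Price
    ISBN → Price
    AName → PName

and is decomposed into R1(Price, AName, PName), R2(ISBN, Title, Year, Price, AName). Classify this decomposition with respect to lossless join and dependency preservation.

Lossless test: (Price, AName)⁺ = {Title, Price, AName, PName}, which contains all of one fragment — lossless.
Dependency preservation: the restricted closure of {Title, Year} across the fragments never reaches {PName}, so Title, Year → PName cannot be enforced without a join — not preserved.

lossless but not dependency-preserving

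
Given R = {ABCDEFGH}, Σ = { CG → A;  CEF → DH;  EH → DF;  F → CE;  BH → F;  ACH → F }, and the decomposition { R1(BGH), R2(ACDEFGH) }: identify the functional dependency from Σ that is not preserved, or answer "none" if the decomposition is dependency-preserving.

Check BH → F: no single fragment contains all of {BFH}, and the restricted closure of {BH} across the fragments never reaches {F}.
CG → A is preserved.
CEF → DH is preserved.
EH → DF is preserved.
F → CE is preserved.
ACH → F is preserved.

BH → F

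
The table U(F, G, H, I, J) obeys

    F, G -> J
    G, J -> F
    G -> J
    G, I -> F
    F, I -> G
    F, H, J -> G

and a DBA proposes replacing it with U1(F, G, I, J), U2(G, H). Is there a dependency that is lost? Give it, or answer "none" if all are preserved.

F, H, J -> G

Check F, H, J → G: no single fragment contains all of {F, G, H, J}, and the restricted closure of {F, H, J} across the fragments never reaches {G}.
F, G → J is preserved.
G, J → F is preserved.
G → J is preserved.
G, I → F is preserved.
F, I → G is preserved.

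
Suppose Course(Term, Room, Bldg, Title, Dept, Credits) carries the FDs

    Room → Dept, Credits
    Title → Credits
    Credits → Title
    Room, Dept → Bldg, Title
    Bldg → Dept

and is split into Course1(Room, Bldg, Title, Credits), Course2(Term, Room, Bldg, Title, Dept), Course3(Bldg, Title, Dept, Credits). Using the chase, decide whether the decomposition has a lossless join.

Yes

Chase test. Columns are Term, Room, Bldg, Title, Dept, Credits; row i has aⱼ where attribute j ∈ Coursei, else bᵢⱼ.
Initial tableau (one row per fragment):
  row 1: b11 a2 a3 a4 b15 a6
  row 2: a1 a2 a3 a4 a5 b26
  row 3: b31 b32 a3 a4 a5 a6
Rows 1 and 2 agree on Room; apply Room→Dept, Credits and equate their Dept, Credits entries.
Row 2 is now all distinguished symbols — the join is lossless.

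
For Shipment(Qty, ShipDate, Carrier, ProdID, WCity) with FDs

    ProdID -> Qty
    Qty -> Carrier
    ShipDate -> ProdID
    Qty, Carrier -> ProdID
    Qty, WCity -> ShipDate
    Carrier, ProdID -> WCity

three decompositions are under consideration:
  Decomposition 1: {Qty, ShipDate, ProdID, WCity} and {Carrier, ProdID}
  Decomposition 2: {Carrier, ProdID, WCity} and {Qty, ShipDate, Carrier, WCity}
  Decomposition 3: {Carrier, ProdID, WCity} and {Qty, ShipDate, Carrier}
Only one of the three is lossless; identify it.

Decomposition 1

Decomposition 1: common = {ProdID}, closure = {Qty, ShipDate, Carrier, ProdID, WCity} → lossless.
Decomposition 2: common = {Carrier, WCity}, closure = {Carrier, WCity} → lossy.
Decomposition 3: common = {Carrier}, closure = {Carrier} → lossy.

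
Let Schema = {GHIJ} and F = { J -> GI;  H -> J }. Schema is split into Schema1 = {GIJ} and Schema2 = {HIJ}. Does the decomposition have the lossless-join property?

Common attributes: Schema1 ∩ Schema2 = {IJ}.
Closure of {IJ}: J → GI applies, adding G. So (IJ)⁺ = {GIJ}.
This closure contains every attribute of Schema1, so Schema1 ∩ Schema2 → Schema1. The join is lossless.

Yes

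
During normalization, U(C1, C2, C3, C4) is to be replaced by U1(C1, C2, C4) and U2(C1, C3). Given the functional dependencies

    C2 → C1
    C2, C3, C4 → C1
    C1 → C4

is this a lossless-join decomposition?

Common attributes: U1 ∩ U2 = {C1}.
Closure of {C1}: C1 → C4 applies, adding C4. So (C1)⁺ = {C1, C4}.
The closure contains neither all of U1 = {C1, C2, C4} nor all of U2 = {C1, C3}, so the common attributes are not a superkey of either fragment. The join is lossy.

No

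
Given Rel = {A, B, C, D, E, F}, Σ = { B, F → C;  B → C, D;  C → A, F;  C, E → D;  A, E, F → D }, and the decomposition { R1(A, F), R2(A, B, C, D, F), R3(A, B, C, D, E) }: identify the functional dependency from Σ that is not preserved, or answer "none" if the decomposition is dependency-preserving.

Check A, E, F → D: no single fragment contains all of {A, D, E, F}, and the restricted closure of {A, E, F} across the fragments never reaches {D}.
B, F → C is preserved.
B → C, D is preserved.
C → A, F is preserved.
C, E → D is preserved.

A, E, F → D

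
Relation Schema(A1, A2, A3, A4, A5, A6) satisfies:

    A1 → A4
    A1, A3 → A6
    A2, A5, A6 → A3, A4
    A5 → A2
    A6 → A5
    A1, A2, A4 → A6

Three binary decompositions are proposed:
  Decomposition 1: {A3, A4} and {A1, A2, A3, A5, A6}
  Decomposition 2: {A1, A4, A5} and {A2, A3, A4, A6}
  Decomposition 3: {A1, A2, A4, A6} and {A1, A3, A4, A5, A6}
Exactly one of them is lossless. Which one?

Decomposition 1: common = {A3}, closure = {A3} → lossy.
Decomposition 2: common = {A4}, closure = {A4} → lossy.
Decomposition 3: common = {A1, A4, A6}, closure = {A1, A2, A3, A4, A5, A6} → lossless.

Decomposition 3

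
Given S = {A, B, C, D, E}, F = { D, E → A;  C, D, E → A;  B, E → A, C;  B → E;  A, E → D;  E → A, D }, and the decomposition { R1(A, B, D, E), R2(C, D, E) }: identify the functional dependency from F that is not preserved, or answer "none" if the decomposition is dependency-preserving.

B, E → A, C

Check B, E → A, C: no single fragment contains all of {A, B, C, E}, and the restricted closure of {B, E} across the fragments never reaches {A, C}.
D, E → A is preserved.
C, D, E → A is preserved.
B → E is preserved.
A, E → D is preserved.
E → A, D is preserved.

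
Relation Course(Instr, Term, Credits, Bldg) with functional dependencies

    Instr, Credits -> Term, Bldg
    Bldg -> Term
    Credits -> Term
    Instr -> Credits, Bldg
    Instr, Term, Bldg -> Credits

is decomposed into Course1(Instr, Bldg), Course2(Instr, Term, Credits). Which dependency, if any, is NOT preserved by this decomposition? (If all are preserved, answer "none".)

Check Bldg → Term: no single fragment contains all of {Term, Bldg}, and the restricted closure of {Bldg} across the fragments never reaches {Term}.
Instr, Credits → Term, Bldg is preserved.
Credits → Term is preserved.
Instr → Credits, Bldg is preserved.
Instr, Term, Bldg → Credits is preserved.

Bldg -> Term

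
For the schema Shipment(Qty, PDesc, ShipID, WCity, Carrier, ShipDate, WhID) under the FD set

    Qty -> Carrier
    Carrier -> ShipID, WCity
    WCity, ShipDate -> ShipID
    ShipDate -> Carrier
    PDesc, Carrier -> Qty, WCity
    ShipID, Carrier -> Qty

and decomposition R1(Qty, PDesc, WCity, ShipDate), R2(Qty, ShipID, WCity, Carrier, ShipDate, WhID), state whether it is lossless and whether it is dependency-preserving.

lossy but dependency-preserving

Lossless test: (Qty, WCity, ShipDate)⁺ = {Qty, ShipID, WCity, Carrier, ShipDate}, which is a superkey of neither fragment — lossy.
Dependency preservation: PDesc, Carrier → Qty, WCity is not contained in any single fragment, but the restricted closure of its left-hand side across the fragments still reaches the right-hand side; the remaining FDs each lie inside some fragment. All dependencies are preserved.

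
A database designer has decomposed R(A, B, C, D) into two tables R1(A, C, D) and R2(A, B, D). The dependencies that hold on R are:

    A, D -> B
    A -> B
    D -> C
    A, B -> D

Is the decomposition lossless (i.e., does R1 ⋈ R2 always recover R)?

Common attributes: R1 ∩ R2 = {A, D}.
Closure of {A, D}: A, D → B applies, adding B; D → C applies, adding C. So (A, D)⁺ = {A, B, C, D}.
This closure contains every attribute of R1, so R1 ∩ R2 → R1. The join is lossless.

Yes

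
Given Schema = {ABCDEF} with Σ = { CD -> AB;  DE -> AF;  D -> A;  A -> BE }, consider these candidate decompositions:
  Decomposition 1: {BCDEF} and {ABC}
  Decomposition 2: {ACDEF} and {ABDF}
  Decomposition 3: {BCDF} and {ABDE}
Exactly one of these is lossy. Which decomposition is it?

Decomposition 1: common = {BC}, closure = {BC} → lossy.
Decomposition 2: common = {ADF}, closure = {ABDEF} → lossless.
Decomposition 3: common = {BD}, closure = {ABDEF} → lossless.

Decomposition 1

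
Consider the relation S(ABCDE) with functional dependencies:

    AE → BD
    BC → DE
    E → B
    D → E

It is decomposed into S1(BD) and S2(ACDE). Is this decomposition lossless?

Common attributes: S1 ∩ S2 = {D}.
Closure of {D}: D → E applies, adding E; E → B applies, adding B. So (D)⁺ = {BDE}.
This closure contains every attribute of S1, so S1 ∩ S2 → S1. The join is lossless.

Yes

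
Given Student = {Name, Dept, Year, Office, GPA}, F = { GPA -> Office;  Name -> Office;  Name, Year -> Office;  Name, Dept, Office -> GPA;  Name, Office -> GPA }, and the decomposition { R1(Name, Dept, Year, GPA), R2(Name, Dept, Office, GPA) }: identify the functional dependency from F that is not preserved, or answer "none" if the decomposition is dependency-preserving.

none

GPA → Office lies within R2.
Name → Office lies within R2.
Name, Year → Office: restricted closure across fragments reaches Office.
Name, Dept, Office → GPA lies within R2.
Name, Office → GPA lies within R2.
Every dependency is enforceable on the fragments, so the decomposition is dependency-preserving.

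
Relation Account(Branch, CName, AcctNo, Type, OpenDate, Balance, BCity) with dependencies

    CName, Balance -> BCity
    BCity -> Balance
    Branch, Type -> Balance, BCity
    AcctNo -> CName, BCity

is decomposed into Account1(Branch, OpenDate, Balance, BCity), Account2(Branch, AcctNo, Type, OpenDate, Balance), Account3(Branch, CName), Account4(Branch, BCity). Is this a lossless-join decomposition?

Chase test. Columns are Branch, CName, AcctNo, Type, OpenDate, Balance, BCity; row i has aⱼ where attribute j ∈ Accounti, else bᵢⱼ.
Initial tableau (one row per fragment):
  row 1: a1 b12 b13 b14 a5 a6 a7
  row 2: a1 b22 a3 a4 a5 a6 b27
  row 3: a1 a2 b33 b34 b35 b36 b37
  row 4: a1 b42 b43 b44 b45 b46 a7
Rows 1 and 4 agree on BCity; apply BCity→Balance and equate their Balance entries.
No row becomes fully distinguished — the join is lossy.

No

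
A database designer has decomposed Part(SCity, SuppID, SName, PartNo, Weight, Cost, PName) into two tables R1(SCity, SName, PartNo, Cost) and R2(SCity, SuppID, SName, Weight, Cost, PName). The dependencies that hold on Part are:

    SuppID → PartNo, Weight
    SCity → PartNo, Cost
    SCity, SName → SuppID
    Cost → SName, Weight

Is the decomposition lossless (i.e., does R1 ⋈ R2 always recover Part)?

Yes

Common attributes: R1 ∩ R2 = {SCity, SName, Cost}.
Closure of {SCity, SName, Cost}: SCity → PartNo, Cost applies, adding PartNo; SCity, SName → SuppID applies, adding SuppID; Cost → SName, Weight applies, adding Weight. So (SCity, SName, Cost)⁺ = {SCity, SuppID, SName, PartNo, Weight, Cost}.
This closure contains every attribute of R1, so R1 ∩ R2 → R1. The join is lossless.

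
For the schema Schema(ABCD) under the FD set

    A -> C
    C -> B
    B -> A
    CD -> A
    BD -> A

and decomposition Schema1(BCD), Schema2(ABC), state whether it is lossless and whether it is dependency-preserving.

Lossless test: (BC)⁺ = {ABC}, which contains all of one fragment — lossless.
Dependency preservation: CD → A; BD → A are not contained in any single fragment, but the restricted closure of each left-hand side across the fragments still reaches the right-hand side; the remaining FDs each lie inside some fragment. All dependencies are preserved.

lossless and dependency-preserving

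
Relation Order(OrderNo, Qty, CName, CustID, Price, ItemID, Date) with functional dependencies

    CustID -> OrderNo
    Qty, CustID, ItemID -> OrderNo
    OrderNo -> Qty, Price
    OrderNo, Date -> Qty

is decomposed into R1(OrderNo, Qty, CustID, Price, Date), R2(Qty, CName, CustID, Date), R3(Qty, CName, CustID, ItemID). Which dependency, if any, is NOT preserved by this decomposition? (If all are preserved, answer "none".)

CustID → OrderNo lies within R1.
Qty, CustID, ItemID → OrderNo: restricted closure across fragments reaches OrderNo.
OrderNo → Qty, Price lies within R1.
OrderNo, Date → Qty lies within R1.
Every dependency is enforceable on the fragments, so the decomposition is dependency-preserving.

none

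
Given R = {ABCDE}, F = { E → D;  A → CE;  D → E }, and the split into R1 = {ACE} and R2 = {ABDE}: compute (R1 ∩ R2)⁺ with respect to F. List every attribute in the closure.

ACDE

R1 ∩ R2 = {AE}.
E → D applies, adding D
A → CE applies, adding C
Closure: {ACDE}.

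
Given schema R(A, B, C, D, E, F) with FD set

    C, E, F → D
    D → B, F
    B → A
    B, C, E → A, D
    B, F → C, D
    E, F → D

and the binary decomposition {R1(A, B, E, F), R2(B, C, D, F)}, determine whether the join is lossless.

Yes

Common attributes: R1 ∩ R2 = {B, F}.
Closure of {B, F}: B → A applies, adding A; B, F → C, D applies, adding C, D. So (B, F)⁺ = {A, B, C, D, F}.
This closure contains every attribute of R2, so R1 ∩ R2 → R2. The join is lossless.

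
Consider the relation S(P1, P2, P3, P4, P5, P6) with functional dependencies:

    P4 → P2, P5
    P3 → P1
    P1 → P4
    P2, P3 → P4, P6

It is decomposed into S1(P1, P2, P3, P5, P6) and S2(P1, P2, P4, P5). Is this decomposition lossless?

Yes

Common attributes: S1 ∩ S2 = {P1, P2, P5}.
Closure of {P1, P2, P5}: P1 → P4 applies, adding P4. So (P1, P2, P5)⁺ = {P1, P2, P4, P5}.
This closure contains every attribute of S2, so S1 ∩ S2 → S2. The join is lossless.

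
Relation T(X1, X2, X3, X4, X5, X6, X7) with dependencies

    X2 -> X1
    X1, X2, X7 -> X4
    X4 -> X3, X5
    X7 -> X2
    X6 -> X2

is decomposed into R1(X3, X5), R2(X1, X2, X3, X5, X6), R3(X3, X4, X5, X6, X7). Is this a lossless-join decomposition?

Yes

Chase test. Columns are X1, X2, X3, X4, X5, X6, X7; row i has aⱼ where attribute j ∈ Ri, else bᵢⱼ.
Initial tableau (one row per fragment):
  row 1: b11 b12 a3 b14 a5 b16 b17
  row 2: a1 a2 a3 b24 a5 a6 b27
  row 3: b31 b32 a3 a4 a5 a6 a7
Rows 2 and 3 agree on X6; apply X6→X2 and equate their X2 entries.
Rows 2 and 3 agree on X2; apply X2→X1 and equate their X1 entries.
Row 3 is now all distinguished symbols — the join is lossless.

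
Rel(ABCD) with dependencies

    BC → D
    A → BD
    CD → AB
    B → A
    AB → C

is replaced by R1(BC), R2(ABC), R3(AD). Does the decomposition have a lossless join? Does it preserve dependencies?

Lossless test (chase): Rows 1 and 2 agree on BC; apply BC→D and equate their D entries. Rows 2 and 3 agree on A; apply A→BD and equate their BD entries. Rows 1 and 2 agree on CD; apply CD→AB and equate their AB entries. Rows 1 and 3 agree on AB; apply AB→C and equate their C entries. Row 1 is now all distinguished symbols — the join is lossless.
Dependency preservation: the restricted closure of {CD} across the fragments never reaches {AB}, so CD → AB cannot be enforced without a join — not preserved.

lossless but not dependency-preserving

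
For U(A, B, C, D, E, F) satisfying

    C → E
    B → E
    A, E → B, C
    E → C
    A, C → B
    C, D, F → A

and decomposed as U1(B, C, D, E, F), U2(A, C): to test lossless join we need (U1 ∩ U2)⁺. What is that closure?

U1 ∩ U2 = {C}.
C → E applies, adding E
Closure: {C, E}.

C, E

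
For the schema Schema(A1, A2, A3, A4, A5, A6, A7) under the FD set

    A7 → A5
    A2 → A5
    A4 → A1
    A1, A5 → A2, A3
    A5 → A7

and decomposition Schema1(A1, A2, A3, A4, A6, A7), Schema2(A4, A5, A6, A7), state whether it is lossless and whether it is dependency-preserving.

Lossless test: (A4, A6, A7)⁺ = {A1, A2, A3, A4, A5, A6, A7}, which contains all of one fragment — lossless.
Dependency preservation: A2 → A5; A1, A5 → A2, A3 are not contained in any single fragment, but the restricted closure of each left-hand side across the fragments still reaches the right-hand side; the remaining FDs each lie inside some fragment. All dependencies are preserved.

lossless and dependency-preserving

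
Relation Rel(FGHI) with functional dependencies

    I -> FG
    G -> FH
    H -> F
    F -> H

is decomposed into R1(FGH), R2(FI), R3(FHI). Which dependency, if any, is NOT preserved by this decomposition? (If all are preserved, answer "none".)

I -> FG

Check I → FG: no single fragment contains all of {FGI}, and the restricted closure of {I} across the fragments never reaches {FG}.
G → FH is preserved.
H → F is preserved.
F → H is preserved.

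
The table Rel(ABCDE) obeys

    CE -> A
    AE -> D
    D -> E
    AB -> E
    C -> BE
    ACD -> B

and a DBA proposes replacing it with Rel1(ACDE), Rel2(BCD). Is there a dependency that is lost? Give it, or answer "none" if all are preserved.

Check AB → E: no single fragment contains all of {ABE}, and the restricted closure of {AB} across the fragments never reaches {E}.
CE → A is preserved.
AE → D is preserved.
D → E is preserved.
C → BE is preserved.
ACD → B is preserved.

AB -> E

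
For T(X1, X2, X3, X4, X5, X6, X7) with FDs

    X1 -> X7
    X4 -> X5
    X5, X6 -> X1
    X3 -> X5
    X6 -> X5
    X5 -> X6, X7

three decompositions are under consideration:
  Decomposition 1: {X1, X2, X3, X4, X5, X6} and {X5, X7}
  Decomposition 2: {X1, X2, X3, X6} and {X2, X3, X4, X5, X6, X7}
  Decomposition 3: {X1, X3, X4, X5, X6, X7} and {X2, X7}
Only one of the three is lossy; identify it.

Decomposition 1: common = {X5}, closure = {X1, X5, X6, X7} → lossless.
Decomposition 2: common = {X2, X3, X6}, closure = {X1, X2, X3, X5, X6, X7} → lossless.
Decomposition 3: common = {X7}, closure = {X7} → lossy.

Decomposition 3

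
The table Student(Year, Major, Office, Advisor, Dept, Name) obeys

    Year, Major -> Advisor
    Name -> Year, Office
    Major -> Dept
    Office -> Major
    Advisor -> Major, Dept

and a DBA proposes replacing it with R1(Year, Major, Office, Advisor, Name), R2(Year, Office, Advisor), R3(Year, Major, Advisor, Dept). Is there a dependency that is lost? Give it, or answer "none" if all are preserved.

none

Year, Major → Advisor lies within R1.
Name → Year, Office lies within R1.
Major → Dept lies within R3.
Office → Major lies within R1.
Advisor → Major, Dept lies within R3.
Every dependency is enforceable on the fragments, so the decomposition is dependency-preserving.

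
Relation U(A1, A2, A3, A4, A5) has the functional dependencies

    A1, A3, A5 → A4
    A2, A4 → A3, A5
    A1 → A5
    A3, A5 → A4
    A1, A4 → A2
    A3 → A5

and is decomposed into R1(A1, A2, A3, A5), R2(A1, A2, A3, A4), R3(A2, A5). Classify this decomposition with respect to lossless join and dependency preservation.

Lossless test (chase): Rows 1 and 2 agree on A1; apply A1→A5 and equate their A5 entries. Rows 1 and 2 agree on A3, A5; apply A3, A5→A4 and equate their A4 entries. Row 1 is now all distinguished symbols — the join is lossless.
Dependency preservation: A1, A3, A5 → A4; A2, A4 → A3, A5; A3, A5 → A4 are not contained in any single fragment, but the restricted closure of each left-hand side across the fragments still reaches the right-hand side; the remaining FDs each lie inside some fragment. All dependencies are preserved.

lossless and dependency-preserving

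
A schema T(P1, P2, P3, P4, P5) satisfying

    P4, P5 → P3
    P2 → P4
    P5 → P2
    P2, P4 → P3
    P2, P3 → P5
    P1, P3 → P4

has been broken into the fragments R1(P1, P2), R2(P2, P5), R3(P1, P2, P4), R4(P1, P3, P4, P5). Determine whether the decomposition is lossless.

Chase test. Columns are P1, P2, P3, P4, P5; row i has aⱼ where attribute j ∈ Ri, else bᵢⱼ.
Initial tableau (one row per fragment):
  row 1: a1 a2 b13 b14 b15
  row 2: b21 a2 b23 b24 a5
  row 3: a1 a2 b33 a4 b35
  row 4: a1 b42 a3 a4 a5
Rows 1 and 2 agree on P2; apply P2→P4 and equate their P4 entries.
Rows 1 and 3 agree on P2; apply P2→P4 and equate their P4 entries.
Rows 2 and 4 agree on P5; apply P5→P2 and equate their P2 entries.
Rows 1 and 2 agree on P2, P4; apply P2, P4→P3 and equate their P3 entries.
Rows 1 and 3 agree on P2, P4; apply P2, P4→P3 and equate their P3 entries.
Rows 1 and 4 agree on P2, P4; apply P2, P4→P3 and equate their P3 entries.
Rows 1 and 2 agree on P2, P3; apply P2, P3→P5 and equate their P5 entries.
Rows 1 and 3 agree on P2, P3; apply P2, P3→P5 and equate their P5 entries.
Row 1 is now all distinguished symbols — the join is lossless.

Yes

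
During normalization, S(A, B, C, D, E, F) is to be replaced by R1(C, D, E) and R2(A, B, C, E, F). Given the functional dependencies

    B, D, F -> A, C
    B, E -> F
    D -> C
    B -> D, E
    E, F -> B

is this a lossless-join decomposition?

No

Common attributes: R1 ∩ R2 = {C, E}.
No dependency enlarges {C, E}, so (C, E)⁺ = {C, E}.
The closure contains neither all of R1 = {C, D, E} nor all of R2 = {A, B, C, E, F}, so the common attributes are not a superkey of either fragment. The join is lossy.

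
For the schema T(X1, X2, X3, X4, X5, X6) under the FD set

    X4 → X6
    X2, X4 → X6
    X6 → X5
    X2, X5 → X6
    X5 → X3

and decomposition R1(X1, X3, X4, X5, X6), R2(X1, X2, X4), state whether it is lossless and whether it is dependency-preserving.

lossless but not dependency-preserving

Lossless test: (X1, X4)⁺ = {X1, X3, X4, X5, X6}, which contains all of one fragment — lossless.
Dependency preservation: the restricted closure of {X2, X5} across the fragments never reaches {X6}, so X2, X5 → X6 cannot be enforced without a join — not preserved.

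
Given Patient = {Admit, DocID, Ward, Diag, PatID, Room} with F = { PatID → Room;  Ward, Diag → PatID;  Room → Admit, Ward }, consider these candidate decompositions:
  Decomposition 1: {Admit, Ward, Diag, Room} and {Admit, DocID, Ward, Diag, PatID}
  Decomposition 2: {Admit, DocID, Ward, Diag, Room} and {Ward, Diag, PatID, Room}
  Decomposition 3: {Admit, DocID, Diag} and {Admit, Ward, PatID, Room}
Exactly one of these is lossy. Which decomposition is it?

Decomposition 1: common = {Admit, Ward, Diag}, closure = {Admit, Ward, Diag, PatID, Room} → lossless.
Decomposition 2: common = {Ward, Diag, Room}, closure = {Admit, Ward, Diag, PatID, Room} → lossless.
Decomposition 3: common = {Admit}, closure = {Admit} → lossy.

Decomposition 3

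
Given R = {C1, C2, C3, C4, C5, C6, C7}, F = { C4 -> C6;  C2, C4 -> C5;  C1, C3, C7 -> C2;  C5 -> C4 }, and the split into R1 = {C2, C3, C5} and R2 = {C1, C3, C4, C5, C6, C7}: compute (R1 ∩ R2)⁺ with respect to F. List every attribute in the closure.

R1 ∩ R2 = {C3, C5}.
C5 → C4 applies, adding C4
C4 → C6 applies, adding C6
Closure: {C3, C4, C5, C6}.

C3, C4, C5, C6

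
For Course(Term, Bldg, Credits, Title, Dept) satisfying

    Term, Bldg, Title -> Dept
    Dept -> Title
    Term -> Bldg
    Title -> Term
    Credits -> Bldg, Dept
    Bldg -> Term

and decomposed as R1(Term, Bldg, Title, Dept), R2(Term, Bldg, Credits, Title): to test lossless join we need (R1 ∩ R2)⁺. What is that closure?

R1 ∩ R2 = {Term, Bldg, Title}.
Term, Bldg, Title → Dept applies, adding Dept
Closure: {Term, Bldg, Title, Dept}.

Term, Bldg, Title, Dept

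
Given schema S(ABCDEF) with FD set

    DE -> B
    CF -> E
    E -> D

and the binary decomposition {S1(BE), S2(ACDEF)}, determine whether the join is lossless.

Common attributes: S1 ∩ S2 = {E}.
Closure of {E}: E → D applies, adding D; DE → B applies, adding B. So (E)⁺ = {BDE}.
This closure contains every attribute of S1, so S1 ∩ S2 → S1. The join is lossless.

Yes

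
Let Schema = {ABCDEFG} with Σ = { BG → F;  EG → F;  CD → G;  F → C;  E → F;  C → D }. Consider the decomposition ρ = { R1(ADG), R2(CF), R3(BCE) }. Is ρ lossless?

No

Chase test. Columns are ABCDEFG; row i has aⱼ where attribute j ∈ Ri, else bᵢⱼ.
Initial tableau (one row per fragment):
  row 1: a1 b12 b13 a4 b15 b16 a7
  row 2: b21 b22 a3 b24 b25 a6 b27
  row 3: b31 a2 a3 b34 a5 b36 b37
Rows 2 and 3 agree on C; apply C→D and equate their D entries.
Rows 2 and 3 agree on CD; apply CD→G and equate their G entries.
No row becomes fully distinguished — the join is lossy.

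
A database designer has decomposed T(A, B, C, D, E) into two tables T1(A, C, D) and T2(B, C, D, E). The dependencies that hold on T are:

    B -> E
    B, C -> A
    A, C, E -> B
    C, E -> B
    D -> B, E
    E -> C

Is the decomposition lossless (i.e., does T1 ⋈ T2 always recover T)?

Yes

Common attributes: T1 ∩ T2 = {C, D}.
Closure of {C, D}: D → B, E applies, adding B, E; B, C → A applies, adding A. So (C, D)⁺ = {A, B, C, D, E}.
This closure contains every attribute of T1, so T1 ∩ T2 → T1. The join is lossless.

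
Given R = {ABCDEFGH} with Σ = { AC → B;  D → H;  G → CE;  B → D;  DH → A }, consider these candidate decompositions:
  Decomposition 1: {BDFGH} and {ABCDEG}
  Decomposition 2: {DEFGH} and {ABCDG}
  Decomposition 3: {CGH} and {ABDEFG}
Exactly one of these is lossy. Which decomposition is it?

Decomposition 1: common = {BDG}, closure = {ABCDEGH} → lossless.
Decomposition 2: common = {DG}, closure = {ABCDEGH} → lossless.
Decomposition 3: common = {G}, closure = {CEG} → lossy.

Decomposition 3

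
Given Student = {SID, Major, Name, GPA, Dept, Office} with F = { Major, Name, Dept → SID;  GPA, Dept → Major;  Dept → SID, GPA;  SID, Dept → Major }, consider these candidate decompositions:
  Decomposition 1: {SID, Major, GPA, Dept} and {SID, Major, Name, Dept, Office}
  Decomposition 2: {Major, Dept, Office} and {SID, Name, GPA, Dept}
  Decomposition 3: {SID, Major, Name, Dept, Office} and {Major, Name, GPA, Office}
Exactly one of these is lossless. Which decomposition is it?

Decomposition 1

Decomposition 1: common = {SID, Major, Dept}, closure = {SID, Major, GPA, Dept} → lossless.
Decomposition 2: common = {Dept}, closure = {SID, Major, GPA, Dept} → lossy.
Decomposition 3: common = {Major, Name, Office}, closure = {Major, Name, Office} → lossy.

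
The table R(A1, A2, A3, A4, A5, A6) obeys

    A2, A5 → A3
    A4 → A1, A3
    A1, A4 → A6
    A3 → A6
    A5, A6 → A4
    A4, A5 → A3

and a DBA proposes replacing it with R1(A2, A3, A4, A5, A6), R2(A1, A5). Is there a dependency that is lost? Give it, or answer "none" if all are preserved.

Check A4 → A1, A3: no single fragment contains all of {A1, A3, A4}, and the restricted closure of {A4} across the fragments never reaches {A1, A3}.
A2, A5 → A3 is preserved.
A1, A4 → A6 is preserved.
A3 → A6 is preserved.
A5, A6 → A4 is preserved.
A4, A5 → A3 is preserved.

A4 → A1, A3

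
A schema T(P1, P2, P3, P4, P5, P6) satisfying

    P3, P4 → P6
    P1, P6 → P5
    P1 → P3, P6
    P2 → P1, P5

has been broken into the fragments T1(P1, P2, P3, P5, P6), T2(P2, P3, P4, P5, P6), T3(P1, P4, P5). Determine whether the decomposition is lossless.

Chase test. Columns are P1, P2, P3, P4, P5, P6; row i has aⱼ where attribute j ∈ Ti, else bᵢⱼ.
Initial tableau (one row per fragment):
  row 1: a1 a2 a3 b14 a5 a6
  row 2: b21 a2 a3 a4 a5 a6
  row 3: a1 b32 b33 a4 a5 b36
Rows 1 and 3 agree on P1; apply P1→P3, P6 and equate their P3, P6 entries.
Rows 1 and 2 agree on P2; apply P2→P1, P5 and equate their P1, P5 entries.
Row 2 is now all distinguished symbols — the join is lossless.

Yes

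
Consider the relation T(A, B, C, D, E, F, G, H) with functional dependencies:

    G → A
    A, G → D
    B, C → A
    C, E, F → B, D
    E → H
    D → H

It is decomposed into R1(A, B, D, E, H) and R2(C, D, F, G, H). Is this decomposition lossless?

No

Common attributes: R1 ∩ R2 = {D, H}.
No dependency enlarges {D, H}, so (D, H)⁺ = {D, H}.
The closure contains neither all of R1 = {A, B, D, E, H} nor all of R2 = {C, D, F, G, H}, so the common attributes are not a superkey of either fragment. The join is lossy.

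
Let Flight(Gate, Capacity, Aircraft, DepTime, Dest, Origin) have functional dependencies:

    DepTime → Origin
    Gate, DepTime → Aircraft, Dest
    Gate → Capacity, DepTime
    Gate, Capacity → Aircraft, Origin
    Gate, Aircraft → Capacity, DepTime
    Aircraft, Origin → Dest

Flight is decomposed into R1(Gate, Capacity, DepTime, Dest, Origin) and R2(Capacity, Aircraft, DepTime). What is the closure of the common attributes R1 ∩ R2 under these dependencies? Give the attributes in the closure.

R1 ∩ R2 = {Capacity, DepTime}.
DepTime → Origin applies, adding Origin
Closure: {Capacity, DepTime, Origin}.

Capacity, DepTime, Origin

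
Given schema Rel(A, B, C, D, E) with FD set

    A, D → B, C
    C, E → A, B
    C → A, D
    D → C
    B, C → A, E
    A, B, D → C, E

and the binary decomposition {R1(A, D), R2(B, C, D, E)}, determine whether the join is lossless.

Yes

Common attributes: R1 ∩ R2 = {D}.
Closure of {D}: D → C applies, adding C; C → A, D applies, adding A; A, D → B, C applies, adding B; B, C → A, E applies, adding E. So (D)⁺ = {A, B, C, D, E}.
This closure contains every attribute of R1, so R1 ∩ R2 → R1. The join is lossless.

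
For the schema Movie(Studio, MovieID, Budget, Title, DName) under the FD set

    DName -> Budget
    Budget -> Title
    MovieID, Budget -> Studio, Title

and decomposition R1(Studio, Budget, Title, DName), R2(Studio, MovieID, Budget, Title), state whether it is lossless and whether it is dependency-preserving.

lossy but dependency-preserving

Lossless test: (Studio, Budget, Title)⁺ = {Studio, Budget, Title}, which is a superkey of neither fragment — lossy.
Dependency preservation: every FD's attributes lie within a single fragment, so each can be enforced locally — preserved.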